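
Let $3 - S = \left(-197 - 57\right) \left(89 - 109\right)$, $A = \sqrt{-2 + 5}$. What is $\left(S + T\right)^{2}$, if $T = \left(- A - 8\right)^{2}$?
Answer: $25100868 - 160320 \sqrt{3} \approx 2.4823 \cdot 10^{7}$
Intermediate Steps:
$A = \sqrt{3} \approx 1.732$
$T = \left(-8 - \sqrt{3}\right)^{2}$ ($T = \left(- \sqrt{3} - 8\right)^{2} = \left(-8 - \sqrt{3}\right)^{2} \approx 94.713$)
$S = -5077$ ($S = 3 - \left(-197 - 57\right) \left(89 - 109\right) = 3 - - 254 \left(89 - 109\right) = 3 - \left(-254\right) \left(-20\right) = 3 - 5080 = -5077$)
$\left(S + T\right)^{2} = \left(-5077 + \left(8 + \sqrt{3}\right)^{2}\right)^{2}$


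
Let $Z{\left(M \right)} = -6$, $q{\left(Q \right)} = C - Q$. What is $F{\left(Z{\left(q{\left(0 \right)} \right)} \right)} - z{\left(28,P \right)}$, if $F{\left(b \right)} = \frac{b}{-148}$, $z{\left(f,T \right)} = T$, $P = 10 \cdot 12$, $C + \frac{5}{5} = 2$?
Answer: $- \frac{8877}{74} \approx -119.96$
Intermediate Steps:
$C = 1$ ($C = -1 + 2 = 1$)
$P = 120$
$q{\left(Q \right)} = 1 - Q$
$F{\left(b \right)} = - \frac{b}{148}$ ($F{\left(b \right)} = b \left(- \frac{1}{148}\right) = - \frac{b}{148}$)
$F{\left(Z{\left(q{\left(0 \right)} \right)} \right)} - z{\left(28,P \right)} = \left(- \frac{1}{148}\right) \left(-6\right) - 120 = \frac{3}{74} - 120 = - \frac{8877}{74}$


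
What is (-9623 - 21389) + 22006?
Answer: -9006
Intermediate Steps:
(-9623 - 21389) + 22006 = -31012 + 22006 = -9006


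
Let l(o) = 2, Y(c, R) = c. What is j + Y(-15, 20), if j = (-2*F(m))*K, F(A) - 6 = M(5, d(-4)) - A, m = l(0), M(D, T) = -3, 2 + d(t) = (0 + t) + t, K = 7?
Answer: -29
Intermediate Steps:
d(t) = -2 + 2*t (d(t) = -2 + ((0 + t) + t) = -2 + (t + t) = -2 + 2*t)
m = 2
F(A) = 3 - A (F(A) = 6 + (-3 - A) = 3 - A)
j = -14 (j = -2*(3 - 1*2)*7 = -2*(3 - 2)*7 = -2*1*7 = -2*7 = -14)
j + Y(-15, 20) = -14 - 15 = -29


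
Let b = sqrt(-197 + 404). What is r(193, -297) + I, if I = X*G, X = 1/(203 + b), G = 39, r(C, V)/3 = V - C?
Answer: -4635771/3154 - 9*sqrt(23)/3154 ≈ -1469.8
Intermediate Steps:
r(C, V) = -3*C + 3*V (r(C, V) = 3*(V - C) = -3*C + 3*V)
b = 3*sqrt(23) (b = sqrt(207) = 3*sqrt(23) ≈ 14.387)
X = 1/(203 + 3*sqrt(23)) ≈ 0.0046001
I = 609/3154 - 9*sqrt(23)/3154 (I = (203/41002 - 3*sqrt(23)/41002)*39 = 609/3154 - 9*sqrt(23)/3154 ≈ 0.17940)
r(193, -297) + I = (-3*193 + 3*(-297)) + (609/3154 - 9*sqrt(23)/3154) = (-579 - 891) + (609/3154 - 9*sqrt(23)/3154) = -1470 + (609/3154 - 9*sqrt(23)/3154) = -4635771/3154 - 9*sqrt(23)/3154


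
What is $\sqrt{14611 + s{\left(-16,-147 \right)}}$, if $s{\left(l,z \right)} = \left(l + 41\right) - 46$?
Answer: $\sqrt{14590} \approx 120.79$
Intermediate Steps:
$s{\left(l,z \right)} = -5 + l$ ($s{\left(l,z \right)} = \left(41 + l\right) - 46 = -5 + l$)
$\sqrt{14611 + s{\left(-16,-147 \right)}} = \sqrt{14611 - 21} = \sqrt{14590}$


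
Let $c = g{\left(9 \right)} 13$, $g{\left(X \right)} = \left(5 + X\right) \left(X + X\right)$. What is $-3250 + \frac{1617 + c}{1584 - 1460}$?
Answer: $- \frac{398107}{124} \approx -3210.5$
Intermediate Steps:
$g{\left(X \right)} = 2 X \left(5 + X\right)$ ($g{\left(X \right)} = \left(5 + X\right) 2 X = 2 X \left(5 + X\right)$)
$c = 3276$ ($c = 2 \cdot 9 \left(5 + 9\right) 13 = 2 \cdot 9 \cdot 14 \cdot 13 = 252 \cdot 13 = 3276$)
$-3250 + \frac{1617 + c}{1584 - 1460} = -3250 + \frac{1617 + 3276}{1584 - 1460} = -3250 + \frac{4893}{124} = - \frac{398107}{124}$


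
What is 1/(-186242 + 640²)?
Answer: 1/223358 ≈ 4.4771e-6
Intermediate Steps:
1/(-186242 + 640²) = 1/(-186242 + 409600) = 1/223358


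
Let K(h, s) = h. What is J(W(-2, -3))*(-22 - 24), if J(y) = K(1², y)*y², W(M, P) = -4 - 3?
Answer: -2254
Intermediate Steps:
W(M, P) = -7
J(y) = y² (J(y) = 1²*y² = 1*y² = y²)
J(W(-2, -3))*(-22 - 24) = (-7)²*(-22 - 24) = 49*(-46) = -2254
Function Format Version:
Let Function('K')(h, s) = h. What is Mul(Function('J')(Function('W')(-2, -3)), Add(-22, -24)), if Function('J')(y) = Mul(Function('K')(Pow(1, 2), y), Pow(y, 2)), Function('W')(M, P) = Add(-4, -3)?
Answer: -2254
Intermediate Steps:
Function('W')(M, P) = -7
Function('J')(y) = Pow(y, 2) (Function('J')(y) = Mul(Pow(1, 2), Pow(y, 2)) = Mul(1, Pow(y, 2)) = Pow(y, 2))
Mul(Function('J')(Function('W')(-2, -3)), Add(-22, -24)) = Mul(Pow(-7, 2), Add(-22, -24)) = Mul(49, -46) = -2254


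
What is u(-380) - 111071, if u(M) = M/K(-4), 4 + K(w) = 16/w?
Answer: -222047/2 ≈ -1.1102e+5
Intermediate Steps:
K(w) = -4 + 16/w
u(M) = -M/8 (u(M) = M/(-4 + 16/(-4)) = M/(-4 + 16*(-1/4)) = M/(-4 - 4) = M/(-8) = M*(-1/8) = -M/8)
u(-380) - 111071 = -1/8*(-380) - 111071 = 95/2 - 111071 = -222047/2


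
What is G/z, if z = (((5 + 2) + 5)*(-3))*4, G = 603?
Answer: -67/16 ≈ -4.1875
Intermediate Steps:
z = -144 (z = ((7 + 5)*(-3))*4 = (12*(-3))*4 = -36*4 = -144)
G/z = 603/(-144) = 603*(-1/144) = -67/16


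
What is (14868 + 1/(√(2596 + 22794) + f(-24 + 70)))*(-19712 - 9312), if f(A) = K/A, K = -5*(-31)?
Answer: -4634724475797952/10740243 - 61414784*√25390/53701215 ≈ -4.3153e+8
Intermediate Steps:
K = 155
f(A) = 155/A
(14868 + 1/(√(2596 + 22794) + f(-24 + 70)))*(-19712 - 9312) = (14868 + 1/(√(2596 + 22794) + 155/(-24 + 70)))*(-19712 - 9312) = (14868 + 1/(√25390 + 155/46))*(-29024) = (14868 + 1/(155/46 + √25390))*(-29024) = -431528832 - 29024/(155/46 + √25390)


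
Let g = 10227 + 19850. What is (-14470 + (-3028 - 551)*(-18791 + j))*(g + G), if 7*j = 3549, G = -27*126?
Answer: 1745184293050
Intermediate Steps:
g = 30077
G = -3402
j = 507 (j = (⅐)*3549 = 507)
(-14470 + (-3028 - 551)*(-18791 + j))*(g + G) = (-14470 + (-3028 - 551)*(-18791 + 507))*(30077 - 3402) = (-14470 - 3579*(-18284))*26675 = (-14470 + 65438436)*26675 = 65423966*26675 = 1745184293050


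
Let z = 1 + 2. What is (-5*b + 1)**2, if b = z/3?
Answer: 16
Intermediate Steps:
z = 3
b = 1 (b = 3/3 = 3*(1/3) = 1)
(-5*b + 1)**2 = (-5*1 + 1)**2 = (-5 + 1)**2 = (-4)**2 = 16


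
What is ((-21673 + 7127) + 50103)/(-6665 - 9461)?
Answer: -35557/16126 ≈ -2.2049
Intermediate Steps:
((-21673 + 7127) + 50103)/(-6665 - 9461) = (-14546 + 50103)/(-16126) = 35557*(-1/16126) = -35557/16126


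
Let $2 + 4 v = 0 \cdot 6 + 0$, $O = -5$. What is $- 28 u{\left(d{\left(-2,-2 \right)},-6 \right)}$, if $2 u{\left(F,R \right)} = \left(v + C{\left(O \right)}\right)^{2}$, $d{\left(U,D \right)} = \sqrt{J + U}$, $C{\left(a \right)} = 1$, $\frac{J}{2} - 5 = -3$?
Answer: $- \frac{7}{2} \approx -3.5$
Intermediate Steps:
$J = 4$ ($J = 10 + 2 \left(-3\right) = 10 - 6 = 4$)
$v = - \frac{1}{2}$ ($v = - \frac{1}{2} + \frac{0 \cdot 6 + 0}{4} = - \frac{1}{2} + \frac{0 + 0}{4} = - \frac{1}{2} + \frac{1}{4} \cdot 0 = - \frac{1}{2} + 0 = - \frac{1}{2} \approx -0.5$)
$d{\left(U,D \right)} = \sqrt{4 + U}$
$u{\left(F,R \right)} = \frac{1}{8}$ ($u{\left(F,R \right)} = \frac{\left(- \frac{1}{2} + 1\right)^{2}}{2} = \frac{1}{2 \cdot 4} = \frac{1}{2} \cdot \frac{1}{4} = \frac{1}{8}$)
$- 28 u{\left(d{\left(-2,-2 \right)},-6 \right)} = \left(-28\right) \frac{1}{8} = - \frac{7}{2}$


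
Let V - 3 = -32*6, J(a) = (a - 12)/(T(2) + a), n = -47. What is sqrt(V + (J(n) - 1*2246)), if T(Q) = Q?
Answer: 2*I*sqrt(136895)/15 ≈ 49.332*I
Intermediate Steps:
J(a) = (-12 + a)/(2 + a) (J(a) = (a - 12)/(2 + a) = (-12 + a)/(2 + a))
V = -189 (V = 3 - 32*6 = 3 - 192 = -189)
sqrt(V + (J(n) - 1*2246)) = sqrt(-189 + ((-12 - 47)/(2 - 47) - 1*2246)) = sqrt(-189 + (-59/(-45) - 2246)) = sqrt(-189 + (-1/45*(-59) - 2246)) = sqrt(-189 + (59/45 - 2246)) = sqrt(-189 - 101011/45) = sqrt(-109516/45) = 2*I*sqrt(136895)/15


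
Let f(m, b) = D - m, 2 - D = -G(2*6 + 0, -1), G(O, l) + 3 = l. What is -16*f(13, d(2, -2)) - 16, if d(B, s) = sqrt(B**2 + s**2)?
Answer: 224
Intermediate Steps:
G(O, l) = -3 + l
D = -2 (D = 2 - (-1)*(-3 - 1) = 2 - (-1)*(-4) = 2 - 1*4 = 2 - 4 = -2)
f(m, b) = -2 - m
-16*f(13, d(2, -2)) - 16 = -16*(-2 - 1*13) - 16 = -16*(-2 - 13) - 16 = -16*(-15) - 16 = 240 - 16 = 224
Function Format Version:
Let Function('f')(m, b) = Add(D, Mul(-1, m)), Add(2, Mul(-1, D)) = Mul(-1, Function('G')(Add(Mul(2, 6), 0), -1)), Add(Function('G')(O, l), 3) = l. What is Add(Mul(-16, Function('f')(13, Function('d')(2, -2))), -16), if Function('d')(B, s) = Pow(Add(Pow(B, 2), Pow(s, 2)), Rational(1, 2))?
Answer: 224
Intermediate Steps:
Function('G')(O, l) = Add(-3, l)
D = -2 (D = Add(2, Mul(-1, Mul(-1, Add(-3, -1)))) = Add(2, Mul(-1, Mul(-1, -4))) = Add(2, Mul(-1, 4)) = Add(2, -4) = -2)
Function('f')(m, b) = Add(-2, Mul(-1, m))
Add(Mul(-16, Function('f')(13, Function('d')(2, -2))), -16) = Add(Mul(-16, Add(-2, Mul(-1, 13))), -16) = Add(Mul(-16, Add(-2, -13)), -16) = Add(Mul(-16, -15), -16) = Add(240, -16) = 224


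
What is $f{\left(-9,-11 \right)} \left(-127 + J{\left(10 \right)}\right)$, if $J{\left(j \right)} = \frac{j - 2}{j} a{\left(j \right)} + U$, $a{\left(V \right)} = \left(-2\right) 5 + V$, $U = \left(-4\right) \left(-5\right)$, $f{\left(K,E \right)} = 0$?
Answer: $0$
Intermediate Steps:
$U = 20$
$a{\left(V \right)} = -10 + V$
$J{\left(j \right)} = 20 + \frac{\left(-10 + j\right) \left(-2 + j\right)}{j}$ ($J{\left(j \right)} = \frac{j - 2}{j} \left(-10 + j\right) + 20 = \frac{-2 + j}{j} \left(-10 + j\right) + 20 = \frac{\left(-10 + j\right) \left(-2 + j\right)}{j} + 20 = 20 + \frac{\left(-10 + j\right) \left(-2 + j\right)}{j}$)
$f{\left(-9,-11 \right)} \left(-127 + J{\left(10 \right)}\right) = 0 \left(-127 + \left(8 + 10 + \frac{20}{10}\right)\right) = 0 \left(-127 + \left(8 + 10 + 20 \cdot \frac{1}{10}\right)\right) = 0 \left(-127 + \left(8 + 10 + 2\right)\right) = 0 \left(-127 + 20\right) = 0 \left(-107\right) = 0$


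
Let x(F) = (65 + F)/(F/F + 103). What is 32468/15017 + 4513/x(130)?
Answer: 542660788/225255 ≈ 2409.1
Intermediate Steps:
x(F) = 5/8 + F/104 (x(F) = (65 + F)/(1 + 103) = (65 + F)/104 = (65 + F)*(1/104) = 5/8 + F/104)
32468/15017 + 4513/x(130) = 32468/15017 + 4513/(5/8 + (1/104)*130) = 32468*(1/15017) + 4513/(5/8 + 5/4) = 32468/15017 + 4513/(15/8) = 32468/15017 + 4513*(8/15) = 32468/15017 + 36104/15 = 542660788/225255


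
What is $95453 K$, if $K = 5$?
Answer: $477265$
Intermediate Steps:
$95453 K = 95453 \cdot 5 = 477265$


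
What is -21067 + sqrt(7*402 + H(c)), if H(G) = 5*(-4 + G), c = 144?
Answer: -21067 + sqrt(3514) ≈ -21008.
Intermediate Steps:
H(G) = -20 + 5*G
-21067 + sqrt(7*402 + H(c)) = -21067 + sqrt(7*402 + (-20 + 5*144)) = -21067 + sqrt(2814 + (-20 + 720)) = -21067 + sqrt(2814 + 700) = -21067 + sqrt(3514)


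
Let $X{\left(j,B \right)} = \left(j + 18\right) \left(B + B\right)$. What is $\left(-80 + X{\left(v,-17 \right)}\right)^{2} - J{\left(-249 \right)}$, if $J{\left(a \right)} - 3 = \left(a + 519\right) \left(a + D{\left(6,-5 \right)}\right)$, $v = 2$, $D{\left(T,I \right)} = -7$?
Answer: $646717$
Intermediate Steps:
$X{\left(j,B \right)} = 2 B \left(18 + j\right)$ ($X{\left(j,B \right)} = \left(18 + j\right) 2 B = 2 B \left(18 + j\right)$)
$J{\left(a \right)} = 3 + \left(-7 + a\right) \left(519 + a\right)$ ($J{\left(a \right)} = 3 + \left(a + 519\right) \left(a - 7\right) = 3 + \left(519 + a\right) \left(-7 + a\right) = 3 + \left(-7 + a\right) \left(519 + a\right)$)
$\left(-80 + X{\left(v,-17 \right)}\right)^{2} - J{\left(-249 \right)} = \left(-80 + 2 \left(-17\right) \left(18 + 2\right)\right)^{2} - \left(-3630 + \left(-249\right)^{2} + 512 \left(-249\right)\right) = \left(-80 + 2 \left(-17\right) 20\right)^{2} - \left(-3630 + 62001 - 127488\right) = \left(-80 - 680\right)^{2} - -69117 = \left(-760\right)^{2} + 69117 = 577600 + 69117 = 646717$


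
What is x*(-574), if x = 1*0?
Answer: 0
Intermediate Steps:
x = 0
x*(-574) = 0*(-574) = 0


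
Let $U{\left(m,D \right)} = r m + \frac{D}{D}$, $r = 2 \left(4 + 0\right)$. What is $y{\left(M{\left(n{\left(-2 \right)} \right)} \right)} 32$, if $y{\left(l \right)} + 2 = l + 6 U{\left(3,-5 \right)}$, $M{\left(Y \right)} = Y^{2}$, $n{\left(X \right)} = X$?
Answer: $4864$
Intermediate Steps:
$r = 8$ ($r = 2 \cdot 4 = 8$)
$U{\left(m,D \right)} = 1 + 8 m$ ($U{\left(m,D \right)} = 8 m + \frac{D}{D} = 8 m + 1 = 1 + 8 m$)
$y{\left(l \right)} = 148 + l$ ($y{\left(l \right)} = -2 + \left(l + 6 \left(1 + 8 \cdot 3\right)\right) = -2 + \left(l + 6 \left(1 + 24\right)\right) = -2 + \left(l + 6 \cdot 25\right) = -2 + \left(l + 150\right) = -2 + \left(150 + l\right) = 148 + l$)
$y{\left(M{\left(n{\left(-2 \right)} \right)} \right)} 32 = \left(148 + \left(-2\right)^{2}\right) 32 = \left(148 + 4\right) 32 = 152 \cdot 32 = 4864$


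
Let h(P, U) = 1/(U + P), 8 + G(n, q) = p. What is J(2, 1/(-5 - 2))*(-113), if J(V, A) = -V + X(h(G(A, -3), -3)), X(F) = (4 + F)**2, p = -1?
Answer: -217073/144 ≈ -1507.5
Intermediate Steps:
G(n, q) = -9 (G(n, q) = -8 - 1 = -9)
h(P, U) = 1/(P + U)
J(V, A) = 2209/144 - V (J(V, A) = -V + (4 + 1/(-9 - 3))**2 = -V + (4 + 1/(-12))**2 = -V + (4 - 1/12)**2 = -V + (47/12)**2 = -V + 2209/144 = 2209/144 - V)
J(2, 1/(-5 - 2))*(-113) = (2209/144 - 1*2)*(-113) = (2209/144 - 2)*(-113) = (1921/144)*(-113) = -217073/144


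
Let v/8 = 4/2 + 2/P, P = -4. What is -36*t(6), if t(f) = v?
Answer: -432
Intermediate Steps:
v = 12 (v = 8*(4/2 + 2/(-4)) = 8*(4*(½) + 2*(-¼)) = 8*(2 - ½) = 8*(3/2) = 12)
t(f) = 12
-36*t(6) = -36*12 = -432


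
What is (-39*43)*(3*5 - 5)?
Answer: -16770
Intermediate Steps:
(-39*43)*(3*5 - 5) = -1677*(15 - 5) = -1677*10 = -16770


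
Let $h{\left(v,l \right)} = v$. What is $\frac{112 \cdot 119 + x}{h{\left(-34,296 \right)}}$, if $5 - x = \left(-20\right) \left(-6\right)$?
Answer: $- \frac{13213}{34} \approx -388.62$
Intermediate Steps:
$x = -115$ ($x = 5 - \left(-20\right) \left(-6\right) = 5 - 120 = -115$)
$\frac{112 \cdot 119 + x}{h{\left(-34,296 \right)}} = \frac{112 \cdot 119 - 115}{-34} = \left(13328 - 115\right) \left(- \frac{1}{34}\right) = 13213 \left(- \frac{1}{34}\right) = - \frac{13213}{34}$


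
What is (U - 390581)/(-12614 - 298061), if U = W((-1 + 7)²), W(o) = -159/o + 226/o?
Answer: 14060849/11184300 ≈ 1.2572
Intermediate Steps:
W(o) = 67/o
U = 67/36 (U = 67/((-1 + 7)²) = 67/(6²) = 67/36 ≈ 1.8611)
(U - 390581)/(-12614 - 298061) = (67/36 - 390581)/(-12614 - 298061) = -14060849/36/(-310675) = -14060849/36*(-1/310675) = 14060849/11184300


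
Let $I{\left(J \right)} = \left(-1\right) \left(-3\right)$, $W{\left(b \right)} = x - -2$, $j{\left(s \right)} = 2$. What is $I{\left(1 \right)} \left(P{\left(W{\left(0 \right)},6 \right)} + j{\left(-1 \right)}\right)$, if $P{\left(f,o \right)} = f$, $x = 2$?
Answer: $18$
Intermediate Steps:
$W{\left(b \right)} = 4$ ($W{\left(b \right)} = 2 - -2 = 2 + 2 = 4$)
$I{\left(J \right)} = 3$
$I{\left(1 \right)} \left(P{\left(W{\left(0 \right)},6 \right)} + j{\left(-1 \right)}\right) = 3 \left(4 + 2\right) = 3 \cdot 6 = 18$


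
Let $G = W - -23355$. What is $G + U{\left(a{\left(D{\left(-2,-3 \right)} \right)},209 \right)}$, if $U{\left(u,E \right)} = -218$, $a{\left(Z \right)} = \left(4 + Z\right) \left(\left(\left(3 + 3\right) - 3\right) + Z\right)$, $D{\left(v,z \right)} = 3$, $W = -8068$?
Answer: $15069$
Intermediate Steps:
$G = 15287$ ($G = -8068 - -23355 = -8068 + 23355 = 15287$)
$a{\left(Z \right)} = \left(3 + Z\right) \left(4 + Z\right)$ ($a{\left(Z \right)} = \left(4 + Z\right) \left(\left(6 - 3\right) + Z\right) = \left(4 + Z\right) \left(3 + Z\right) = \left(3 + Z\right) \left(4 + Z\right)$)
$G + U{\left(a{\left(D{\left(-2,-3 \right)} \right)},209 \right)} = 15287 - 218 = 15069$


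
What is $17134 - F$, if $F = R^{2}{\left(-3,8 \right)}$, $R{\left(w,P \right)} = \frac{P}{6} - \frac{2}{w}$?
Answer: $17130$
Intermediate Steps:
$R{\left(w,P \right)} = - \frac{2}{w} + \frac{P}{6}$ ($R{\left(w,P \right)} = P \frac{1}{6} - \frac{2}{w} = \frac{P}{6} - \frac{2}{w} = - \frac{2}{w} + \frac{P}{6}$)
$F = 4$ ($F = \left(- \frac{2}{-3} + \frac{1}{6} \cdot 8\right)^{2} = \left(\left(-2\right) \left(- \frac{1}{3}\right) + \frac{4}{3}\right)^{2} = \left(\frac{2}{3} + \frac{4}{3}\right)^{2} = 2^{2} = 4$)
$17134 - F = 17134 - 4 = 17130$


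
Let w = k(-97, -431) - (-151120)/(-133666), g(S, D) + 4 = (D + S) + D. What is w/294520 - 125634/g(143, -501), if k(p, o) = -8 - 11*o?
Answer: 12428187195133/85361780920 ≈ 145.59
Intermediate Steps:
g(S, D) = -4 + S + 2*D (g(S, D) = -4 + ((D + S) + D) = -4 + (S + 2*D) = -4 + S + 2*D)
w = 316245029/66833 (w = (-8 - 11*(-431)) - (-151120)/(-133666) = (-8 + 4741) - (-151120)*(-1)/133666 = 4733 - 1*75560/66833 = 4733 - 75560/66833 = 316245029/66833 ≈ 4731.9)
w/294520 - 125634/g(143, -501) = (316245029/66833)/294520 - 125634/(-4 + 143 + 2*(-501)) = (316245029/66833)*(1/294520) - 125634/(-4 + 143 - 1002) = 1589171/98912840 - 125634/(-863) = 1589171/98912840 - 125634*(-1/863) = 1589171/98912840 + 125634/863 = 12428187195133/85361780920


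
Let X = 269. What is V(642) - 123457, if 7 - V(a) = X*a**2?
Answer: -110995566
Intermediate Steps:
V(a) = 7 - 269*a**2
V(642) - 123457 = (7 - 269*642**2) - 123457 = (7 - 269*412164) - 123457 = (7 - 110872116) - 123457 = -110872109 - 123457 = -110995566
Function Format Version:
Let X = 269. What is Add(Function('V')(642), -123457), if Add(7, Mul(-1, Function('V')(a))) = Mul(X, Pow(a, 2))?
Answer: -110995566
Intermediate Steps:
Function('V')(a) = Add(7, Mul(-269, Pow(a, 2))) (Function('V')(a) = Add(7, Mul(-1, Mul(269, Pow(a, 2)))) = Add(7, Mul(-269, Pow(a, 2))))
Add(Function('V')(642), -123457) = Add(Add(7, Mul(-269, Pow(642, 2))), -123457) = Add(Add(7, Mul(-269, 412164)), -123457) = Add(Add(7, -110872116), -123457) = Add(-110872109, -123457) = -110995566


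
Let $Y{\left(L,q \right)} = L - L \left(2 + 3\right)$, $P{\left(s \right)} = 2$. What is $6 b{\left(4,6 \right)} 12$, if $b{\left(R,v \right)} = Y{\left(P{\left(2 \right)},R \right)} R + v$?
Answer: $-1872$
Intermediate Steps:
$Y{\left(L,q \right)} = - 4 L$ ($Y{\left(L,q \right)} = L - L 5 = L - 5 L = - 4 L$)
$b{\left(R,v \right)} = v - 8 R$ ($b{\left(R,v \right)} = \left(-4\right) 2 R + v = - 8 R + v = v - 8 R$)
$6 b{\left(4,6 \right)} 12 = 6 \left(6 - 32\right) 12 = 6 \left(-26\right) 12 = \left(-156\right) 12 = -1872$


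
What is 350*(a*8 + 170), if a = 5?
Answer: 73500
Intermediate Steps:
350*(a*8 + 170) = 350*(5*8 + 170) = 350*(40 + 170) = 350*210 = 73500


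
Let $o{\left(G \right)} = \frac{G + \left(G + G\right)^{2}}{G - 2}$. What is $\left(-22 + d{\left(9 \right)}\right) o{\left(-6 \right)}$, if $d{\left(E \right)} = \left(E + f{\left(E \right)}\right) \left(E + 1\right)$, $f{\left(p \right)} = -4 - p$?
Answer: $\frac{2139}{2} \approx 1069.5$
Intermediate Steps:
$o{\left(G \right)} = \frac{G + 4 G^{2}}{-2 + G}$ ($o{\left(G \right)} = \frac{G + \left(2 G\right)^{2}}{-2 + G} = \frac{G + 4 G^{2}}{-2 + G}$)
$d{\left(E \right)} = -4 - 4 E$ ($d{\left(E \right)} = \left(E - \left(4 + E\right)\right) \left(E + 1\right) = - 4 \left(1 + E\right) = -4 - 4 E$)
$\left(-22 + d{\left(9 \right)}\right) o{\left(-6 \right)} = \left(-22 - 40\right) \left(- \frac{6 \left(1 + 4 \left(-6\right)\right)}{-2 - 6}\right) = \left(-22 - 40\right) \left(- \frac{6 \left(1 - 24\right)}{-8}\right) = \left(-22 - 40\right) \left(\left(-6\right) \left(- \frac{1}{8}\right) \left(-23\right)\right) = \left(-62\right) \left(- \frac{69}{4}\right) = \frac{2139}{2}$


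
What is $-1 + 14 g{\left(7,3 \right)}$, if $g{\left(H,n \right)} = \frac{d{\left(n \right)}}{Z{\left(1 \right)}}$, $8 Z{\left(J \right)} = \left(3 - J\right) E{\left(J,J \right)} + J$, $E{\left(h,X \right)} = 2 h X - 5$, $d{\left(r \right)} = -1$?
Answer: $\frac{107}{5} \approx 21.4$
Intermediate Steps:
$E{\left(h,X \right)} = -5 + 2 X h$ ($E{\left(h,X \right)} = 2 X h - 5 = -5 + 2 X h$)
$Z{\left(J \right)} = \frac{J}{8} + \frac{\left(-5 + 2 J^{2}\right) \left(3 - J\right)}{8}$ ($Z{\left(J \right)} = \frac{\left(3 - J\right) \left(-5 + 2 J J\right) + J}{8} = \frac{\left(3 - J\right) \left(-5 + 2 J^{2}\right) + J}{8} = \frac{\left(-5 + 2 J^{2}\right) \left(3 - J\right) + J}{8} = \frac{J + \left(-5 + 2 J^{2}\right) \left(3 - J\right)}{8} = \frac{J}{8} + \frac{\left(-5 + 2 J^{2}\right) \left(3 - J\right)}{8}$)
$g{\left(H,n \right)} = \frac{8}{5}$ ($g{\left(H,n \right)} = - \frac{1}{- \frac{15}{8} - \frac{1^{3}}{4} + \frac{3}{4} \cdot 1 + \frac{3 \cdot 1^{2}}{4}} = - \frac{1}{- \frac{15}{8} - \frac{1}{4} + \frac{3}{4} + \frac{3}{4} \cdot 1} = - \frac{1}{- \frac{15}{8} - \frac{1}{4} + \frac{3}{4} + \frac{3}{4}} = - \frac{1}{- \frac{5}{8}} = \left(-1\right) \left(- \frac{8}{5}\right) = \frac{8}{5}$)
$-1 + 14 g{\left(7,3 \right)} = -1 + 14 \cdot \frac{8}{5} = -1 + \frac{112}{5} = \frac{107}{5}$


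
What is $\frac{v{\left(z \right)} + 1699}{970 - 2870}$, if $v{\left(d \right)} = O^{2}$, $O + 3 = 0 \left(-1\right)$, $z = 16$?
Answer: $- \frac{427}{475} \approx -0.89895$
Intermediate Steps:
$O = -3$ ($O = -3 + 0 \left(-1\right) = -3 + 0 = -3$)
$v{\left(d \right)} = 9$ ($v{\left(d \right)} = \left(-3\right)^{2} = 9$)
$\frac{v{\left(z \right)} + 1699}{970 - 2870} = \frac{9 + 1699}{970 - 2870} = \frac{1708}{-1900} = 1708 \left(- \frac{1}{1900}\right) = - \frac{427}{475}$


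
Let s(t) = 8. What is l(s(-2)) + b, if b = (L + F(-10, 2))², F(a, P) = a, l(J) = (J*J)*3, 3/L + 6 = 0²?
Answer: 1209/4 ≈ 302.25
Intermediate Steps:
L = -½ (L = 3/(-6 + 0²) = 3/(-6 + 0) = 3/(-6) = 3*(-⅙) = -½ ≈ -0.50000)
l(J) = 3*J² (l(J) = J²*3 = 3*J²)
b = 441/4 (b = (-½ - 10)² = (-21/2)² = 441/4 ≈ 110.25)
l(s(-2)) + b = 3*8² + 441/4 = 3*64 + 441/4 = 192 + 441/4 = 1209/4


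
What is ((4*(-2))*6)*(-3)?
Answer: 144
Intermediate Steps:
((4*(-2))*6)*(-3) = -8*6*(-3) = -48*(-3) = 144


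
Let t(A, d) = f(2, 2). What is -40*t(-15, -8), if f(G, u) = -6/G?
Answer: 120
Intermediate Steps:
t(A, d) = -3 (t(A, d) = -6/2 = -6*½ = -3)
-40*t(-15, -8) = -40*(-3) = 120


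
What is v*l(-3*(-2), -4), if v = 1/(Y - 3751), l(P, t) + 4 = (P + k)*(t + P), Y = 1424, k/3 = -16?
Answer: 88/2327 ≈ 0.037817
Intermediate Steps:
k = -48 (k = 3*(-16) = -48)
l(P, t) = -4 + (-48 + P)*(P + t) (l(P, t) = -4 + (P - 48)*(t + P) = -4 + (-48 + P)*(P + t))
v = -1/2327 (v = 1/(1424 - 3751) = 1/(-2327) = -1/2327 ≈ -0.00042974)
v*l(-3*(-2), -4) = -(-4 + (-3*(-2))² - (-144)*(-2) - 48*(-4) - 3*(-2)*(-4))/2327 = -(-4 + 6² - 48*6 + 192 + 6*(-4))/2327 = -(-4 + 36 - 288 + 192 - 24)/2327 = -1/2327*(-88) = 88/2327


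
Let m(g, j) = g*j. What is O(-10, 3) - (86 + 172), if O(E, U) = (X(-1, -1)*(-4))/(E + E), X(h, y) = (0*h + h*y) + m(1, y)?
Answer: -258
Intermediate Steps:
X(h, y) = y + h*y (X(h, y) = (0*h + h*y) + 1*y = (0 + h*y) + y = h*y + y = y + h*y)
O(E, U) = 0 (O(E, U) = (-(1 - 1)*(-4))/(E + E) = (-1*0*(-4))/((2*E)) = (0*(-4))*(1/(2*E)) = 0*(1/(2*E)) = 0)
O(-10, 3) - (86 + 172) = 0 - (86 + 172) = 0 - 1*258 = 0 - 258 = -258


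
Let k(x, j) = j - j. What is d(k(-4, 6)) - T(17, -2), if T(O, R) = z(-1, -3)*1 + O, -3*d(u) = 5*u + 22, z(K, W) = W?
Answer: -64/3 ≈ -21.333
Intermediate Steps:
k(x, j) = 0
d(u) = -22/3 - 5*u/3 (d(u) = -(5*u + 22)/3 = -(22 + 5*u)/3 = -22/3 - 5*u/3)
T(O, R) = -3 + O (T(O, R) = -3*1 + O = -3 + O)
d(k(-4, 6)) - T(17, -2) = (-22/3 - 5/3*0) - (-3 + 17) = (-22/3 + 0) - 1*14 = -22/3 - 14 = -64/3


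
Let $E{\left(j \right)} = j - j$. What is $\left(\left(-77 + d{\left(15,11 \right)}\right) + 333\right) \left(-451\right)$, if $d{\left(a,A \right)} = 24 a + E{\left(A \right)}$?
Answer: $-277816$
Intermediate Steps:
$E{\left(j \right)} = 0$
$d{\left(a,A \right)} = 24 a$ ($d{\left(a,A \right)} = 24 a + 0 = 24 a$)
$\left(\left(-77 + d{\left(15,11 \right)}\right) + 333\right) \left(-451\right) = \left(\left(-77 + 24 \cdot 15\right) + 333\right) \left(-451\right) = \left(\left(-77 + 360\right) + 333\right) \left(-451\right) = \left(283 + 333\right) \left(-451\right) = 616 \left(-451\right) = -277816$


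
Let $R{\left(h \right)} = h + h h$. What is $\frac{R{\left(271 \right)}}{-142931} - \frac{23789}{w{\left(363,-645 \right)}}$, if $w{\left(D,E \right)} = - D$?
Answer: $\frac{3373428103}{51883953} \approx 65.019$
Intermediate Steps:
$R{\left(h \right)} = h + h^{2}$
$\frac{R{\left(271 \right)}}{-142931} - \frac{23789}{w{\left(363,-645 \right)}} = \frac{271 \left(1 + 271\right)}{-142931} - \frac{23789}{\left(-1\right) 363} = 271 \cdot 272 \left(- \frac{1}{142931}\right) - \frac{23789}{-363} = 73712 \left(- \frac{1}{142931}\right) - - \frac{23789}{363} = - \frac{73712}{142931} + \frac{23789}{363} = \frac{3373428103}{51883953}$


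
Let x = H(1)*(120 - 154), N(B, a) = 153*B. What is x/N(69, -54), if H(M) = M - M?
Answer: 0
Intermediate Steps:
H(M) = 0
x = 0 (x = 0*(120 - 154) = 0*(-34) = 0)
x/N(69, -54) = 0/((153*69)) = 0/10557 = 0*(1/10557) = 0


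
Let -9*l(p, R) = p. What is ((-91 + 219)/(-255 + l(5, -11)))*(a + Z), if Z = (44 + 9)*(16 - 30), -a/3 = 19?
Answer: 230112/575 ≈ 400.19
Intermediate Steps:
l(p, R) = -p/9
a = -57 (a = -3*19 = -57)
Z = -742 (Z = 53*(-14) = -742)
((-91 + 219)/(-255 + l(5, -11)))*(a + Z) = ((-91 + 219)/(-255 - ⅑*5))*(-57 - 742) = (128/(-255 - 5/9))*(-799) = (128/(-2300/9))*(-799) = (128*(-9/2300))*(-799) = -288/575*(-799) = 230112/575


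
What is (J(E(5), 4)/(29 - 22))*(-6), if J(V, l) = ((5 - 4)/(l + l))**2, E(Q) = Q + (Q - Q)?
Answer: -3/224 ≈ -0.013393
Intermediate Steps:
E(Q) = Q (E(Q) = Q + 0 = Q)
J(V, l) = 1/(4*l**2) (J(V, l) = (1/(2*l))**2 = 1/(4*l**2))
(J(E(5), 4)/(29 - 22))*(-6) = (((1/4)/4**2)/(29 - 22))*(-6) = (((1/4)*(1/16))/7)*(-6) = ((1/64)*(1/7))*(-6) = (1/448)*(-6) = -3/224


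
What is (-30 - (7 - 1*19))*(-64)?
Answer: 1152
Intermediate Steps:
(-30 - (7 - 1*19))*(-64) = (-30 - (7 - 19))*(-64) = (-30 - 1*(-12))*(-64) = (-30 + 12)*(-64) = -18*(-64) = 1152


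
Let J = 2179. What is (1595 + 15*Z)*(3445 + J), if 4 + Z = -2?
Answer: 8464120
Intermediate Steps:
Z = -6 (Z = -4 - 2 = -6)
(1595 + 15*Z)*(3445 + J) = (1595 + 15*(-6))*(3445 + 2179) = (1595 - 90)*5624 = 1505*5624 = 8464120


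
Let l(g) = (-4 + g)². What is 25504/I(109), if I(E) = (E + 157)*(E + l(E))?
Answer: 6376/740411 ≈ 0.0086114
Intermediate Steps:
I(E) = (157 + E)*(E + (-4 + E)²) (I(E) = (E + 157)*(E + (-4 + E)²) = (157 + E)*(E + (-4 + E)²))
25504/I(109) = 25504/(2512 + 109³ - 1083*109 + 150*109²) = 25504/(2512 + 1295029 - 118047 + 150*11881) = 25504/(2512 + 1295029 - 118047 + 1782150) = 25504/2961644 = 25504*(1/2961644) = 6376/740411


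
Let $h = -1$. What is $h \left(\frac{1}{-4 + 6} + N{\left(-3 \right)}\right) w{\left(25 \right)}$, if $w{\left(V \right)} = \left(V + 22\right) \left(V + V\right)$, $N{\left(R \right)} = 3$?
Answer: $-8225$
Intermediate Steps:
$w{\left(V \right)} = 2 V \left(22 + V\right)$ ($w{\left(V \right)} = \left(22 + V\right) 2 V = 2 V \left(22 + V\right)$)
$h \left(\frac{1}{-4 + 6} + N{\left(-3 \right)}\right) w{\left(25 \right)} = - (\frac{1}{-4 + 6} + 3) 2 \cdot 25 \left(22 + 25\right) = - (\frac{1}{2} + 3) 2 \cdot 25 \cdot 47 = - (\frac{1}{2} + 3) 2350 = \left(-1\right) \frac{7}{2} \cdot 2350 = \left(- \frac{7}{2}\right) 2350 = -8225$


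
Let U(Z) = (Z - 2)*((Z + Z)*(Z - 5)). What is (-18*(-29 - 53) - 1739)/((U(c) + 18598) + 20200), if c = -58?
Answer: 263/399682 ≈ 0.00065802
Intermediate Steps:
U(Z) = 2*Z*(-5 + Z)*(-2 + Z) (U(Z) = (-2 + Z)*((2*Z)*(-5 + Z)) = (-2 + Z)*(2*Z*(-5 + Z)) = 2*Z*(-5 + Z)*(-2 + Z))
(-18*(-29 - 53) - 1739)/((U(c) + 18598) + 20200) = (-18*(-29 - 53) - 1739)/((2*(-58)*(10 + (-58)**2 - 7*(-58)) + 18598) + 20200) = (-18*(-82) - 1739)/((2*(-58)*(10 + 3364 + 406) + 18598) + 20200) = (1476 - 1739)/((2*(-58)*3780 + 18598) + 20200) = -263/((-438480 + 18598) + 20200) = -263/(-419882 + 20200) = -263/(-399682) = -263*(-1/399682) = 263/399682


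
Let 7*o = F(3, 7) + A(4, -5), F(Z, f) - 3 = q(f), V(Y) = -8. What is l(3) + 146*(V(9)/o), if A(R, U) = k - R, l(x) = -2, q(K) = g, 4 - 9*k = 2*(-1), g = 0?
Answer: 24526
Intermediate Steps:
k = ⅔ (k = 4/9 - 2*(-1)/9 = 4/9 - ⅑*(-2) = 4/9 + 2/9 = ⅔ ≈ 0.66667)
q(K) = 0
F(Z, f) = 3 (F(Z, f) = 3 + 0 = 3)
A(R, U) = ⅔ - R
o = -1/21 (o = (3 + (⅔ - 1*4))/7 = (3 + (⅔ - 4))/7 = (3 - 10/3)/7 = (⅐)*(-⅓) = -1/21 ≈ -0.047619)
l(3) + 146*(V(9)/o) = -2 + 146*(-8/(-1/21)) = -2 + 146*(-8*(-21)) = -2 + 146*168 = -2 + 24528 = 24526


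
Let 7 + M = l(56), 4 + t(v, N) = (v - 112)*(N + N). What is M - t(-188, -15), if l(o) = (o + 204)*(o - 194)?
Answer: -44883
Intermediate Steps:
t(v, N) = -4 + 2*N*(-112 + v) (t(v, N) = -4 + (v - 112)*(N + N) = -4 + (-112 + v)*(2*N) = -4 + 2*N*(-112 + v))
l(o) = (-194 + o)*(204 + o) (l(o) = (204 + o)*(-194 + o) = (-194 + o)*(204 + o))
M = -35887 (M = -7 + (-39576 + 56**2 + 10*56) = -7 + (-39576 + 3136 + 560) = -7 - 35880 = -35887)
M - t(-188, -15) = -35887 - (-4 - 224*(-15) + 2*(-15)*(-188)) = -35887 - (-4 + 3360 + 5640) = -35887 - 1*8996 = -35887 - 8996 = -44883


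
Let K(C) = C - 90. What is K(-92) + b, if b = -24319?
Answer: -24501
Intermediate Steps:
K(C) = -90 + C
K(-92) + b = (-90 - 92) - 24319 = -182 - 24319 = -24501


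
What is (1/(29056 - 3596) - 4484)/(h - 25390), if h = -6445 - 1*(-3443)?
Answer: 38054213/240953440 ≈ 0.15793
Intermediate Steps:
h = -3002 (h = -6445 + 3443 = -3002)
(1/(29056 - 3596) - 4484)/(h - 25390) = (1/(29056 - 3596) - 4484)/(-3002 - 25390) = (1/25460 - 4484)/(-28392) = (1/25460 - 4484)*(-1/28392) = -114162639/25460*(-1/28392) = 38054213/240953440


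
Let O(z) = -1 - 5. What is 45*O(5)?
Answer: -270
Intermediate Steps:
O(z) = -6
45*O(5) = 45*(-6) = -270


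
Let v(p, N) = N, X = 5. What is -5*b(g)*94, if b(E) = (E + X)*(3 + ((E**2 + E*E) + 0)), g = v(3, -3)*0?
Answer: -7050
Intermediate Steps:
g = 0 (g = -3*0 = 0)
b(E) = (3 + 2*E**2)*(5 + E) (b(E) = (E + 5)*(3 + ((E**2 + E*E) + 0)) = (5 + E)*(3 + ((E**2 + E**2) + 0)) = (5 + E)*(3 + (2*E**2 + 0)) = (5 + E)*(3 + 2*E**2) = (3 + 2*E**2)*(5 + E))
-5*b(g)*94 = -5*(15 + 2*0**3 + 3*0 + 10*0**2)*94 = -5*(15 + 2*0 + 0 + 10*0)*94 = -5*(15 + 0 + 0 + 0)*94 = -5*15*94 = -75*94 = -7050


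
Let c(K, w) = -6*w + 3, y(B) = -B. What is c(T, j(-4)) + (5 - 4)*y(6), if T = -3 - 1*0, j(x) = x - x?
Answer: -3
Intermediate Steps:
j(x) = 0
T = -3 (T = -3 + 0 = -3)
c(K, w) = 3 - 6*w
c(T, j(-4)) + (5 - 4)*y(6) = (3 - 6*0) + (5 - 4)*(-1*6) = (3 + 0) + 1*(-6) = 3 - 6 = -3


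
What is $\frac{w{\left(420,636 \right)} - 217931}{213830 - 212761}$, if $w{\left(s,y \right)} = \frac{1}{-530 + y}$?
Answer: $- \frac{23100685}{113314} \approx -203.86$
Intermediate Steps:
$\frac{w{\left(420,636 \right)} - 217931}{213830 - 212761} = \frac{\frac{1}{-530 + 636} - 217931}{213830 - 212761} = \frac{\frac{1}{106} - 217931}{1069} = \left(\frac{1}{106} - 217931\right) \frac{1}{1069} = \left(- \frac{23100685}{106}\right) \frac{1}{1069} = - \frac{23100685}{113314}$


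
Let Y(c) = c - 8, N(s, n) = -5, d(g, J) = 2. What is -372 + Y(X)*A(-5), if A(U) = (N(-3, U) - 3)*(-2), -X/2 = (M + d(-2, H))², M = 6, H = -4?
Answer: -2548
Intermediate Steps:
X = -128 (X = -2*(6 + 2)² = -2*8² = -2*64 = -128)
Y(c) = -8 + c
A(U) = 16 (A(U) = (-5 - 3)*(-2) = -8*(-2) = 16)
-372 + Y(X)*A(-5) = -372 + (-8 - 128)*16 = -372 - 136*16 = -372 - 2176 = -2548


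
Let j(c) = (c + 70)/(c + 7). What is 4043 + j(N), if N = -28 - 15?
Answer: 16169/4 ≈ 4042.3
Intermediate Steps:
N = -43
j(c) = (70 + c)/(7 + c)
4043 + j(N) = 4043 + (70 - 43)/(7 - 43) = 4043 + 27/(-36) = 4043 - 1/36*27 = 4043 - ¾ = 16169/4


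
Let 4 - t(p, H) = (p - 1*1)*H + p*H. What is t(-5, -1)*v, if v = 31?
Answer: -217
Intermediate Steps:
t(p, H) = 4 - H*p - H*(-1 + p) (t(p, H) = 4 - ((p - 1*1)*H + p*H) = 4 - ((p - 1)*H + H*p) = 4 - ((-1 + p)*H + H*p) = 4 - (H*(-1 + p) + H*p) = 4 - (H*p + H*(-1 + p)) = 4 + (-H*p - H*(-1 + p)) = 4 - H*p - H*(-1 + p))
t(-5, -1)*v = (4 - 1 - 2*(-1)*(-5))*31 = (4 - 1 - 10)*31 = -7*31 = -217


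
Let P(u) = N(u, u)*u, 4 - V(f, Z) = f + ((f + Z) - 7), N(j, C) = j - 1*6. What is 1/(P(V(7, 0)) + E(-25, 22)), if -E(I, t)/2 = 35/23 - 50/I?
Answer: 23/459 ≈ 0.050109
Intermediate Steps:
N(j, C) = -6 + j (N(j, C) = j - 6 = -6 + j)
V(f, Z) = 11 - Z - 2*f (V(f, Z) = 4 - (f + ((f + Z) - 7)) = 4 - (f + ((Z + f) - 7)) = 4 - (f + (-7 + Z + f)) = 4 - (-7 + Z + 2*f) = 4 + (7 - Z - 2*f) = 11 - Z - 2*f)
E(I, t) = -70/23 + 100/I (E(I, t) = -2*(35/23 - 50/I) = -70/23 + 100/I)
P(u) = u*(-6 + u) (P(u) = (-6 + u)*u = u*(-6 + u))
1/(P(V(7, 0)) + E(-25, 22)) = 1/((11 - 1*0 - 2*7)*(-6 + (11 - 1*0 - 2*7)) + (-70/23 + 100/(-25))) = 1/((11 + 0 - 14)*(-6 + (11 + 0 - 14)) + (-70/23 + 100*(-1/25))) = 1/(-3*(-6 - 3) + (-70/23 - 4)) = 1/(-3*(-9) - 162/23) = 1/(27 - 162/23) = 1/(459/23) = 23/459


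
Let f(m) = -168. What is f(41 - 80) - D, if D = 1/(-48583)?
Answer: -8161943/48583 ≈ -168.00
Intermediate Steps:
D = -1/48583 ≈ -2.0583e-5
f(41 - 80) - D = -168 - 1*(-1/48583) = -168 + 1/48583 = -8161943/48583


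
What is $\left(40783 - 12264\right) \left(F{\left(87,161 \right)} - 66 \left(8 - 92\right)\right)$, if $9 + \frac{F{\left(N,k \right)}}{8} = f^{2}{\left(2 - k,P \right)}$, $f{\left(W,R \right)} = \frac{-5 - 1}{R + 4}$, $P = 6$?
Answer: $\frac{3903452568}{25} \approx 1.5614 \cdot 10^{8}$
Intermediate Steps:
$f{\left(W,R \right)} = - \frac{6}{4 + R}$
$F{\left(N,k \right)} = - \frac{1728}{25}$ ($F{\left(N,k \right)} = -72 + 8 \left(- \frac{6}{4 + 6}\right)^{2} = -72 + 8 \left(- \frac{6}{10}\right)^{2} = -72 + 8 \left(\left(-6\right) \frac{1}{10}\right)^{2} = -72 + 8 \left(- \frac{3}{5}\right)^{2} = -72 + 8 \cdot \frac{9}{25} = -72 + \frac{72}{25} = - \frac{1728}{25}$)
$\left(40783 - 12264\right) \left(F{\left(87,161 \right)} - 66 \left(8 - 92\right)\right) = \left(40783 - 12264\right) \left(- \frac{1728}{25} - 66 \left(8 - 92\right)\right) = 28519 \left(- \frac{1728}{25} - -5544\right) = 28519 \left(- \frac{1728}{25} + 5544\right) = 28519 \cdot \frac{136872}{25} = \frac{3903452568}{25}$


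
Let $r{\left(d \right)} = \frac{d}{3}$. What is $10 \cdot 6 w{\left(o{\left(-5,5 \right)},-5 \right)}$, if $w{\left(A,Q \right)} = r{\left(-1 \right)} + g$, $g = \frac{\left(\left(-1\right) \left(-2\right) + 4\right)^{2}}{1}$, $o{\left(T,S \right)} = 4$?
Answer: $2140$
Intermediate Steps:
$r{\left(d \right)} = \frac{d}{3}$ ($r{\left(d \right)} = d \frac{1}{3} = \frac{d}{3}$)
$g = 36$ ($g = \left(2 + 4\right)^{2} \cdot 1 = 6^{2} \cdot 1 = 36 \cdot 1 = 36$)
$w{\left(A,Q \right)} = \frac{107}{3}$ ($w{\left(A,Q \right)} = \frac{1}{3} \left(-1\right) + 36 = - \frac{1}{3} + 36 = \frac{107}{3}$)
$10 \cdot 6 w{\left(o{\left(-5,5 \right)},-5 \right)} = 10 \cdot 6 \cdot \frac{107}{3} = 60 \cdot \frac{107}{3} = 2140$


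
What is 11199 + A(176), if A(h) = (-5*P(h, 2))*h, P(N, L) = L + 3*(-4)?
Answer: 19999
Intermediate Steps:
P(N, L) = -12 + L (P(N, L) = L - 12 = -12 + L)
A(h) = 50*h (A(h) = (-5*(-12 + 2))*h = (-5*(-10))*h = 50*h)
11199 + A(176) = 11199 + 50*176 = 11199 + 8800 = 19999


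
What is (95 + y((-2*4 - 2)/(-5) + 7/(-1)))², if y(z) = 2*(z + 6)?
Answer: 9409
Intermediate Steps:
y(z) = 12 + 2*z (y(z) = 2*(6 + z) = 12 + 2*z)
(95 + y((-2*4 - 2)/(-5) + 7/(-1)))² = (95 + (12 + 2*((-2*4 - 2)/(-5) + 7/(-1))))² = (95 + (12 + 2*((-8 - 2)*(-⅕) + 7*(-1))))² = (95 + (12 + 2*(-10*(-⅕) - 7)))² = (95 + (12 + 2*(2 - 7)))² = (95 + (12 + 2*(-5)))² = (95 + (12 - 10))² = (95 + 2)² = 97² = 9409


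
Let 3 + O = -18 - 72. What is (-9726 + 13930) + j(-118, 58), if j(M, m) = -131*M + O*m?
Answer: 14268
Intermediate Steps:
O = -93 (O = -3 + (-18 - 72) = -3 - 90 = -93)
j(M, m) = -131*M - 93*m
(-9726 + 13930) + j(-118, 58) = (-9726 + 13930) + (-131*(-118) - 93*58) = 4204 + (15458 - 5394) = 4204 + 10064 = 14268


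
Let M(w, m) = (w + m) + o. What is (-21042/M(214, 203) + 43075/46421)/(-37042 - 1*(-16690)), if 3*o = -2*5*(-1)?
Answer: 2876054471/1191342602112 ≈ 0.0024141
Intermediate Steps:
o = 10/3 (o = (-2*5*(-1))/3 = (-10*(-1))/3 = (1/3)*10 = 10/3 ≈ 3.3333)
M(w, m) = 10/3 + m + w (M(w, m) = (w + m) + 10/3 = (m + w) + 10/3 = 10/3 + m + w)
(-21042/M(214, 203) + 43075/46421)/(-37042 - 1*(-16690)) = (-21042/(10/3 + 203 + 214) + 43075/46421)/(-37042 - 1*(-16690)) = (-21042/1261/3 + 43075*(1/46421))/(-37042 + 16690) = (-21042*3/1261 + 43075/46421)/(-20352) = (-63126/1261 + 43075/46421)*(-1/20352) = -2876054471/58536881*(-1/20352) = 2876054471/1191342602112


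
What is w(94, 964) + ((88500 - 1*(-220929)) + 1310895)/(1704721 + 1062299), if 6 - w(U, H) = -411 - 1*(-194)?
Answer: 51555482/230585 ≈ 223.59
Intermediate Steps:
w(U, H) = 223 (w(U, H) = 6 - (-411 - 1*(-194)) = 6 - (-411 + 194) = 6 - 1*(-217) = 6 + 217 = 223)
w(94, 964) + ((88500 - 1*(-220929)) + 1310895)/(1704721 + 1062299) = 223 + ((88500 - 1*(-220929)) + 1310895)/(1704721 + 1062299) = 223 + ((88500 + 220929) + 1310895)/2767020 = 223 + (309429 + 1310895)*(1/2767020) = 223 + 1620324*(1/2767020) = 223 + 135027/230585 = 51555482/230585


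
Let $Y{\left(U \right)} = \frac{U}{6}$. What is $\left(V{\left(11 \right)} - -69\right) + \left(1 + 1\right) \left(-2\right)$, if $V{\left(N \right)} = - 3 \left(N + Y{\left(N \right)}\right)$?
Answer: $\frac{53}{2} \approx 26.5$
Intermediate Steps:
$Y{\left(U \right)} = \frac{U}{6}$ ($Y{\left(U \right)} = U \frac{1}{6} = \frac{U}{6}$)
$V{\left(N \right)} = - \frac{7 N}{2}$ ($V{\left(N \right)} = - 3 \left(N + \frac{N}{6}\right) = - 3 \frac{7 N}{6} = - \frac{7 N}{2}$)
$\left(V{\left(11 \right)} - -69\right) + \left(1 + 1\right) \left(-2\right) = \left(\left(- \frac{7}{2}\right) 11 - -69\right) + \left(1 + 1\right) \left(-2\right) = \left(- \frac{77}{2} + 69\right) + 2 \left(-2\right) = \frac{61}{2} - 4 = \frac{53}{2}$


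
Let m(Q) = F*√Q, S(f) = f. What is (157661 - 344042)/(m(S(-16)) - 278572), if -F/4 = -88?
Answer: 12980131983/19401085412 + 16401528*I/4850271353 ≈ 0.66904 + 0.0033816*I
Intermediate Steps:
F = 352 (F = -4*(-88) = 352)
m(Q) = 352*√Q
(157661 - 344042)/(m(S(-16)) - 278572) = (157661 - 344042)/(352*√(-16) - 278572) = -186381/(352*(4*I) - 278572) = -186381/(1408*I - 278572) = -186381*(-278572 - 1408*I)/77604341648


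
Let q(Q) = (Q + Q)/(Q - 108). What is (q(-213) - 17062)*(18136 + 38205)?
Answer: -102850044772/107 ≈ -9.6122e+8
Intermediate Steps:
q(Q) = 2*Q/(-108 + Q) (q(Q) = (2*Q)/(-108 + Q) = 2*Q/(-108 + Q))
(q(-213) - 17062)*(18136 + 38205) = (2*(-213)/(-108 - 213) - 17062)*(18136 + 38205) = (2*(-213)/(-321) - 17062)*56341 = (2*(-213)*(-1/321) - 17062)*56341 = (142/107 - 17062)*56341 = -1825492/107*56341 = -102850044772/107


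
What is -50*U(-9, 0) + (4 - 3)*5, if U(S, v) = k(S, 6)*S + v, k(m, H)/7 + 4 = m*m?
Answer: 242555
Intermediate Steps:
k(m, H) = -28 + 7*m² (k(m, H) = -28 + 7*(m*m) = -28 + 7*m²)
U(S, v) = v + S*(-28 + 7*S²) (U(S, v) = (-28 + 7*S²)*S + v = S*(-28 + 7*S²) + v = v + S*(-28 + 7*S²))
-50*U(-9, 0) + (4 - 3)*5 = -50*(0 + 7*(-9)*(-4 + (-9)²)) + (4 - 3)*5 = -50*(0 + 7*(-9)*(-4 + 81)) + 1*5 = -50*(0 + 7*(-9)*77) + 5 = -50*(0 - 4851) + 5 = -50*(-4851) + 5 = 242550 + 5 = 242555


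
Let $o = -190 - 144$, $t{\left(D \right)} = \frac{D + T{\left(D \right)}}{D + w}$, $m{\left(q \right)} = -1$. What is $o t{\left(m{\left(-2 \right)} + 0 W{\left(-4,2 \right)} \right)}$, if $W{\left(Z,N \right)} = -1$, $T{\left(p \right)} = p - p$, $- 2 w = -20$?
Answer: $\frac{334}{9} \approx 37.111$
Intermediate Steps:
$w = 10$ ($w = \left(- \frac{1}{2}\right) \left(-20\right) = 10$)
$T{\left(p \right)} = 0$
$t{\left(D \right)} = \frac{D}{10 + D}$ ($t{\left(D \right)} = \frac{D + 0}{D + 10} = \frac{D}{10 + D}$)
$o = -334$
$o t{\left(m{\left(-2 \right)} + 0 W{\left(-4,2 \right)} \right)} = - 334 \frac{-1 + 0 \left(-1\right)}{10 + \left(-1 + 0 \left(-1\right)\right)} = - 334 \frac{-1 + 0}{10 + \left(-1 + 0\right)} = - 334 \left(- \frac{1}{10 - 1}\right) = - 334 \left(- \frac{1}{9}\right) = - 334 \left(\left(-1\right) \frac{1}{9}\right) = \left(-334\right) \left(- \frac{1}{9}\right) = \frac{334}{9}$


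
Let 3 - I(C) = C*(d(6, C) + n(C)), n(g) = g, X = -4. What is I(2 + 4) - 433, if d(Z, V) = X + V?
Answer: -478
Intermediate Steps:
d(Z, V) = -4 + V
I(C) = 3 - C*(-4 + 2*C) (I(C) = 3 - C*((-4 + C) + C) = 3 - C*(-4 + 2*C))
I(2 + 4) - 433 = (3 - (2 + 4)² - (2 + 4)*(-4 + (2 + 4))) - 433 = (3 - 1*6² - 1*6*(-4 + 6)) - 433 = (3 - 1*36 - 1*6*2) - 433 = (3 - 36 - 12) - 433 = -45 - 433 = -478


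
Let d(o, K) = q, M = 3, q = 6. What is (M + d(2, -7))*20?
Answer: 180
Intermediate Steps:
d(o, K) = 6
(M + d(2, -7))*20 = (3 + 6)*20 = 9*20 = 180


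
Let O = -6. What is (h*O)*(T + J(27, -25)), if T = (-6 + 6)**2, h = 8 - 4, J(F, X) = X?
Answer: 600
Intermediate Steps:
h = 4
T = 0 (T = 0**2 = 0)
(h*O)*(T + J(27, -25)) = (4*(-6))*(0 - 25) = -24*(-25) = 600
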